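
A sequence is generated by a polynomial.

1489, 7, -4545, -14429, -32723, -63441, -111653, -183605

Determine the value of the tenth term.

-430313

Δ: -1482, -4552, -9884, -18294, -30718, -48212, -71952
Δ²: -3070, -5332, -8410, -12424, -17494, -23740
Δ³: -2262, -3078, -4014, -5070, -6246
Δ⁴: -816, -936, -1056, -1176
Δ⁵: -120, -120, -120
Fifth differences constant at -120.
-1176 − 120 = -1296;  -6246 − 1296 = -7542;  -23740 − 7542 = -31282;  -71952 − 31282 = -103234;  -183605 − 103234 = -286839
-1296 − 120 = -1416;  -7542 − 1416 = -8958;  -31282 − 8958 = -40240;  -103234 − 40240 = -143474;  -286839 − 143474 = -430313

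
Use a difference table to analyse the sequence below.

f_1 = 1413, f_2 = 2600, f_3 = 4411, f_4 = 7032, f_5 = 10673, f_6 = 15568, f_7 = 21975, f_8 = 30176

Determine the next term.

Δ: 1187, 1811, 2621, 3641, 4895, 6407, 8201
Δ²: 624, 810, 1020, 1254, 1512, 1794
Δ³: 186, 210, 234, 258, 282
Δ⁴: 24, 24, 24, 24
Fourth differences constant at 24.
282 + 24 = 306;  1794 + 306 = 2100;  8201 + 2100 = 10301;  30176 + 10301 = 40477

40477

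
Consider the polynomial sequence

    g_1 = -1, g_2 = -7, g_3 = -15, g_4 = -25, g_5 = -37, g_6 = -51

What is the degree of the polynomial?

Δ: -6, -8, -10, -12, -14
Δ²: -2, -2, -2, -2
The second differences are constant, so the polynomial has degree 2.

2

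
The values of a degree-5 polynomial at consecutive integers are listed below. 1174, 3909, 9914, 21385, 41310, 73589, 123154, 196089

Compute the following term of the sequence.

First differences: 2735 , 6005 , 11471 , 19925 , 32279 , 49565 , 72935
Second differences: 3270 , 5466 , 8454 , 12354 , 17286 , 23370
Third differences: 2196 , 2988 , 3900 , 4932 , 6084
Fourth differences: 792 , 912 , 1032 , 1152
Fifth differences: 120 , 120 , 120
Fifth differences constant at 120.
1152 + 120 = 1272;  6084 + 1272 = 7356;  23370 + 7356 = 30726;  72935 + 30726 = 103661;  196089 + 103661 = 299750

299750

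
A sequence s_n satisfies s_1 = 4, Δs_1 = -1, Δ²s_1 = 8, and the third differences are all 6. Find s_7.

Build the table forward from the leading diagonal:
Δ³: 6, 6, 6, 6, 6, 6, 6
Δ²: 8, 14, 20, 26, 32, 38, 44
Δ: -1, 7, 21, 41, 67, 99, 137
s: 4, 3, 10, 31, 72, 139, 238

238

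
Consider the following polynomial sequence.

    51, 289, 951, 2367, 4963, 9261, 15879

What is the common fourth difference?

First differences: 238, 662, 1416, 2596, 4298, 6618
Second differences: 424, 754, 1180, 1702, 2320
Third differences: 330, 426, 522, 618
Fourth differences: 96, 96, 96

96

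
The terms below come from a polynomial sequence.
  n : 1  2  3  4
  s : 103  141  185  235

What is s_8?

495

38, 44, 50
6, 6
Second differences constant at 6.
50 + 6 = 56;  235 + 56 = 291
56 + 6 = 62;  291 + 62 = 353
62 + 6 = 68;  353 + 68 = 421
68 + 6 = 74;  421 + 74 = 495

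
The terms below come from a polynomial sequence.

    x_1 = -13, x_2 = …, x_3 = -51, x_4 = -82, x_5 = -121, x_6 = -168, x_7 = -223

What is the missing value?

-28

Using the last 5 terms:
Δ: -31  -39  -47  -55
Δ²: -8  -8  -8
Constant second difference = -8.
Extend backward: -31 + 8 = -23;  -51 + 23 = -28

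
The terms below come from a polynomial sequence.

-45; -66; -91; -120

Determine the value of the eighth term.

-21, -25, -29
-4, -4
Constant second difference = -4, so extend:
-29 − 4 = -33;  -120 − 33 = -153
-33 − 4 = -37;  -153 − 37 = -190
-37 − 4 = -41;  -190 − 41 = -231
-41 − 4 = -45;  -231 − 45 = -276

-276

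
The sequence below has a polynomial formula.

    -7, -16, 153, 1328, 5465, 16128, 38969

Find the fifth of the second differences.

Δ: -9, 169, 1175, 4137, 10663, 22841
Δ²: 178, 1006, 2962, 6526, 12178
Δ³: 828, 1956, 3564, 5652
Δ⁴: 1128, 1608, 2088
Δ⁵: 480, 480

12178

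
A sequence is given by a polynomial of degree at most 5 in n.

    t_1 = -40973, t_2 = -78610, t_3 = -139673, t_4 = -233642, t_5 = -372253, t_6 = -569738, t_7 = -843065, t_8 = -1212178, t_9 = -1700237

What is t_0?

-37637, -61063, -93969, -138611, -197485, -273327, -369113, -488059
-23426, -32906, -44642, -58874, -75842, -95786, -118946
-9480, -11736, -14232, -16968, -19944, -23160
-2256, -2496, -2736, -2976, -3216
-240, -240, -240, -240
The fifth differences are constant at -240.
Work back: -2256 + 240 = -2016;  -9480 + 2016 = -7464;  -23426 + 7464 = -15962;  -37637 + 15962 = -21675;  -40973 + 21675 = -19298

-19298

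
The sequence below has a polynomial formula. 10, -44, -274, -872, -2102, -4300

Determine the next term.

Δ: -54, -230, -598, -1230, -2198
Δ²: -176, -368, -632, -968
Δ³: -192, -264, -336
Δ⁴: -72, -72
Constant fourth difference = -72, so extend:
-336 − 72 = -408;  -968 − 408 = -1376;  -2198 − 1376 = -3574;  -4300 − 3574 = -7874

-7874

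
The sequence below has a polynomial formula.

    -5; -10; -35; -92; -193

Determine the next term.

D1: -5, -25, -57, -101
D2: -20, -32, -44
D3: -12, -12
The third differences are constant (-12).
-44 − 12 = -56;  -101 − 56 = -157;  -193 − 157 = -350

-350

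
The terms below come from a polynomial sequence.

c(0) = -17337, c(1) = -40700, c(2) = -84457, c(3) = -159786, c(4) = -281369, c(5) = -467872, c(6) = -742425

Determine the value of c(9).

-2402724

D1: -23363, -43757, -75329, -121583, -186503, -274553
D2: -20394, -31572, -46254, -64920, -88050
D3: -11178, -14682, -18666, -23130
D4: -3504, -3984, -4464
D5: -480, -480
Fifth differences constant at -480.
-4464 − 480 = -4944;  -23130 − 4944 = -28074;  -88050 − 28074 = -116124;  -274553 − 116124 = -390677;  -742425 − 390677 = -1133102
-4944 − 480 = -5424;  -28074 − 5424 = -33498;  -116124 − 33498 = -149622;  -390677 − 149622 = -540299;  -1133102 − 540299 = -1673401
-5424 − 480 = -5904;  -33498 − 5904 = -39402;  -149622 − 39402 = -189024;  -540299 − 189024 = -729323;  -1673401 − 729323 = -2402724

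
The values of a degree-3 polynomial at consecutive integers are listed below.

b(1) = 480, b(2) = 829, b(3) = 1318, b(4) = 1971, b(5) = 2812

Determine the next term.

D1: 349, 489, 653, 841
D2: 140, 164, 188
D3: 24, 24
Third differences constant at 24.
188 + 24 = 212;  841 + 212 = 1053;  2812 + 1053 = 3865

3865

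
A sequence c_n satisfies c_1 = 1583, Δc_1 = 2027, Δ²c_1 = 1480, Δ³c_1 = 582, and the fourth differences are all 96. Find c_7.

Build the table forward from the leading diagonal:
D4: 96  96  96  96  96  96  96
D3: 582  678  774  870  966  1062  1158
D2: 1480  2062  2740  3514  4384  5350  6412
D1: 2027  3507  5569  8309  11823  16207  21557
c: 1583  3610  7117  12686  20995  32818  49025

49025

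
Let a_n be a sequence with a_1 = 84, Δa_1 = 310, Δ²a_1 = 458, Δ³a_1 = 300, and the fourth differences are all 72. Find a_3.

1162

Build the table forward from the leading diagonal:
Δ⁴: 72, 72, 72
Δ³: 300, 372, 444
Δ²: 458, 758, 1130
Δ: 310, 768, 1526
a: 84, 394, 1162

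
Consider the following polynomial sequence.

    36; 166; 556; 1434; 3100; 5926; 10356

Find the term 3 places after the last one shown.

38790

D1: 130, 390, 878, 1666, 2826, 4430
D2: 260, 488, 788, 1160, 1604
D3: 228, 300, 372, 444
D4: 72, 72, 72
The fourth differences are constant (72).
444 + 72 = 516;  1604 + 516 = 2120;  4430 + 2120 = 6550;  10356 + 6550 = 16906
516 + 72 = 588;  2120 + 588 = 2708;  6550 + 2708 = 9258;  16906 + 9258 = 26164
588 + 72 = 660;  2708 + 660 = 3368;  9258 + 3368 = 12626;  26164 + 12626 = 38790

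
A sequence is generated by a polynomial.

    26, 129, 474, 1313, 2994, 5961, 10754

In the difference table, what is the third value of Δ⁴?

96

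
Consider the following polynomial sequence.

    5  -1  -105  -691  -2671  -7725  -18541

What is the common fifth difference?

D1: -6, -104, -586, -1980, -5054, -10816
D2: -98, -482, -1394, -3074, -5762
D3: -384, -912, -1680, -2688
D4: -528, -768, -1008
D5: -240, -240

-240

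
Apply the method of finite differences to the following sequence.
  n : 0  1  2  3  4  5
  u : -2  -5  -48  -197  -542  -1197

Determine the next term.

First differences: -3, -43, -149, -345, -655
Second differences: -40, -106, -196, -310
Third differences: -66, -90, -114
Fourth differences: -24, -24
Constant fourth difference = -24, so extend:
-114 − 24 = -138;  -310 − 138 = -448;  -655 − 448 = -1103;  -1197 − 1103 = -2300

-2300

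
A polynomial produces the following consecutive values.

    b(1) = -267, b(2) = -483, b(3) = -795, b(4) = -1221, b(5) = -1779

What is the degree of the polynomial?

First differences: -216, -312, -426, -558
Second differences: -96, -114, -132
Third differences: -18, -18
The third differences are constant, so the polynomial has degree 3.

3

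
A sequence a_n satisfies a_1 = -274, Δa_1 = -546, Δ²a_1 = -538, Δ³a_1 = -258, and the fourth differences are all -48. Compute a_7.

-17500

Build the table forward from the leading diagonal:
Δ⁴: -48  -48  -48  -48  -48  -48  -48
Δ³: -258  -306  -354  -402  -450  -498  -546
Δ²: -538  -796  -1102  -1456  -1858  -2308  -2806
Δ: -546  -1084  -1880  -2982  -4438  -6296  -8604
a: -274  -820  -1904  -3784  -6766  -11204  -17500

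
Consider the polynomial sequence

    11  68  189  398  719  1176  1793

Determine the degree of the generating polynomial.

3

Δ: 57, 121, 209, 321, 457, 617
Δ²: 64, 88, 112, 136, 160
Δ³: 24, 24, 24, 24
The third differences are constant, so the polynomial has degree 3.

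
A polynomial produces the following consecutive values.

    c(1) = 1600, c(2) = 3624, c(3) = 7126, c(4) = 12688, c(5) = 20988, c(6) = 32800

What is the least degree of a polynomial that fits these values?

First differences: 2024, 3502, 5562, 8300, 11812
Second differences: 1478, 2060, 2738, 3512
Third differences: 582, 678, 774
Fourth differences: 96, 96
The fourth differences are constant, so the polynomial has degree 4.

4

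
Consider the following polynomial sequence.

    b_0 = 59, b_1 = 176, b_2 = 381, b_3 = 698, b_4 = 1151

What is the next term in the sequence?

D1: 117  205  317  453
D2: 88  112  136
D3: 24  24
Constant third difference = 24, so extend:
136 + 24 = 160;  453 + 160 = 613;  1151 + 613 = 1764

1764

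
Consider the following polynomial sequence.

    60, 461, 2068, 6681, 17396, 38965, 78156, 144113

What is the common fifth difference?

360

First differences: 401, 1607, 4613, 10715, 21569, 39191, 65957
Second differences: 1206, 3006, 6102, 10854, 17622, 26766
Third differences: 1800, 3096, 4752, 6768, 9144
Fourth differences: 1296, 1656, 2016, 2376
Fifth differences: 360, 360, 360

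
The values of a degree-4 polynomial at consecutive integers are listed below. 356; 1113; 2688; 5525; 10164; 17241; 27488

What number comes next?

41733

D1: 757, 1575, 2837, 4639, 7077, 10247
D2: 818, 1262, 1802, 2438, 3170
D3: 444, 540, 636, 732
D4: 96, 96, 96
The fourth differences are constant (96).
732 + 96 = 828;  3170 + 828 = 3998;  10247 + 3998 = 14245;  27488 + 14245 = 41733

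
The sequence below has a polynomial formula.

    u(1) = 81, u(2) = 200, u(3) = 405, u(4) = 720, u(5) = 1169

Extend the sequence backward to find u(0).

119  205  315  449
86  110  134
24  24
The third differences are constant at 24.
Work back: 86 − 24 = 62;  119 − 62 = 57;  81 − 57 = 24

24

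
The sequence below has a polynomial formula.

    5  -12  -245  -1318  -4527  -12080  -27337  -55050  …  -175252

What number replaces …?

-101603

Using the first 8 terms:
-17, -233, -1073, -3209, -7553, -15257, -27713
-216, -840, -2136, -4344, -7704, -12456
-624, -1296, -2208, -3360, -4752
-672, -912, -1152, -1392
-240, -240, -240
Constant fifth difference = -240.
Extend forward: -1392 − 240 = -1632;  -4752 − 1632 = -6384;  -12456 − 6384 = -18840;  -27713 − 18840 = -46553;  -55050 − 46553 = -101603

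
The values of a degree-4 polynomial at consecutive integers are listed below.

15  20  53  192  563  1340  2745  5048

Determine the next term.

Δ: 5, 33, 139, 371, 777, 1405, 2303
Δ²: 28, 106, 232, 406, 628, 898
Δ³: 78, 126, 174, 222, 270
Δ⁴: 48, 48, 48, 48
Constant fourth difference = 48, so extend:
270 + 48 = 318;  898 + 318 = 1216;  2303 + 1216 = 3519;  5048 + 3519 = 8567

8567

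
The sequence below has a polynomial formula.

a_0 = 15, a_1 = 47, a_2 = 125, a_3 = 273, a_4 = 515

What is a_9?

First differences: 32  78  148  242
Second differences: 46  70  94
Third differences: 24  24
Third differences constant at 24.
94 + 24 = 118;  242 + 118 = 360;  515 + 360 = 875
118 + 24 = 142;  360 + 142 = 502;  875 + 502 = 1377
142 + 24 = 166;  502 + 166 = 668;  1377 + 668 = 2045
166 + 24 = 190;  668 + 190 = 858;  2045 + 858 = 2903
190 + 24 = 214;  858 + 214 = 1072;  2903 + 1072 = 3975

3975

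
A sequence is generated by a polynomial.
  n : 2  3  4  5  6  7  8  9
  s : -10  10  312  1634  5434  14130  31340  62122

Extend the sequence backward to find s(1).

Δ: 20  302  1322  3800  8696  17210  30782
Δ²: 282  1020  2478  4896  8514  13572
Δ³: 738  1458  2418  3618  5058
Δ⁴: 720  960  1200  1440
Δ⁵: 240  240  240
The fifth differences are constant at 240.
Work back: 720 − 240 = 480;  738 − 480 = 258;  282 − 258 = 24;  20 − 24 = -4;  -10 + 4 = -6

-6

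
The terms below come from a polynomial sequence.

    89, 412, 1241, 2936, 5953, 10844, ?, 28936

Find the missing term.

Using the first 6 terms:
323, 829, 1695, 3017, 4891
506, 866, 1322, 1874
360, 456, 552
96, 96
Constant fourth difference = 96.
Extend forward: 552 + 96 = 648;  1874 + 648 = 2522;  4891 + 2522 = 7413;  10844 + 7413 = 18257

18257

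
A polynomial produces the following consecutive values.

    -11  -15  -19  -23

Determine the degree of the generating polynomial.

D1: -4, -4, -4
The first differences are constant, so the polynomial has degree 1.

1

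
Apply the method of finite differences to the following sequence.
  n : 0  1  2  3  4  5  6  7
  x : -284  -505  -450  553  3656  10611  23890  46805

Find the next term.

Δ: -221, 55, 1003, 3103, 6955, 13279, 22915
Δ²: 276, 948, 2100, 3852, 6324, 9636
Δ³: 672, 1152, 1752, 2472, 3312
Δ⁴: 480, 600, 720, 840
Δ⁵: 120, 120, 120
Constant fifth difference = 120, so extend:
840 + 120 = 960;  3312 + 960 = 4272;  9636 + 4272 = 13908;  22915 + 13908 = 36823;  46805 + 36823 = 83628

83628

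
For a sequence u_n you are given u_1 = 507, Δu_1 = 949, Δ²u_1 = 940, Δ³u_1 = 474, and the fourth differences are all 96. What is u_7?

Build the table forward from the leading diagonal:
Δ⁴: 96, 96, 96, 96, 96, 96, 96
Δ³: 474, 570, 666, 762, 858, 954, 1050
Δ²: 940, 1414, 1984, 2650, 3412, 4270, 5224
Δ: 949, 1889, 3303, 5287, 7937, 11349, 15619
u: 507, 1456, 3345, 6648, 11935, 19872, 31221

31221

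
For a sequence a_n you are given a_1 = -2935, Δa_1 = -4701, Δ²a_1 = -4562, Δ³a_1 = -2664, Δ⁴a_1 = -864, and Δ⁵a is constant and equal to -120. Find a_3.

-16899

Build the table forward from the leading diagonal:
Δ⁵: -120  -120  -120
Δ⁴: -864  -984  -1104
Δ³: -2664  -3528  -4512
Δ²: -4562  -7226  -10754
Δ: -4701  -9263  -16489
a: -2935  -7636  -16899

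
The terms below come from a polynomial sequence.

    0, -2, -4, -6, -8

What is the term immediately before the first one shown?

2

D1: -2  -2  -2  -2
The first differences are constant at -2.
Work back: 0 + 2 = 2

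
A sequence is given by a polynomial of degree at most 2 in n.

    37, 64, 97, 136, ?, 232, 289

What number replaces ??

181

Using the first 4 terms:
27, 33, 39
6, 6
Constant second difference = 6.
Extend forward: 39 + 6 = 45;  136 + 45 = 181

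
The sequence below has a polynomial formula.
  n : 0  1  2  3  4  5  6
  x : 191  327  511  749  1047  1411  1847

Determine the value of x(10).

First differences: 136 , 184 , 238 , 298 , 364 , 436
Second differences: 48 , 54 , 60 , 66 , 72
Third differences: 6 , 6 , 6 , 6
Third differences constant at 6.
72 + 6 = 78;  436 + 78 = 514;  1847 + 514 = 2361
78 + 6 = 84;  514 + 84 = 598;  2361 + 598 = 2959
84 + 6 = 90;  598 + 90 = 688;  2959 + 688 = 3647
90 + 6 = 96;  688 + 96 = 784;  3647 + 784 = 4431

4431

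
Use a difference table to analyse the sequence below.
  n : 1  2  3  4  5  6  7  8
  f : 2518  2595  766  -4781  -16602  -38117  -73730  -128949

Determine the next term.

-210506

First differences: 77 , -1829 , -5547 , -11821 , -21515 , -35613 , -55219
Second differences: -1906 , -3718 , -6274 , -9694 , -14098 , -19606
Third differences: -1812 , -2556 , -3420 , -4404 , -5508
Fourth differences: -744 , -864 , -984 , -1104
Fifth differences: -120 , -120 , -120
Constant fifth difference = -120, so extend:
-1104 − 120 = -1224;  -5508 − 1224 = -6732;  -19606 − 6732 = -26338;  -55219 − 26338 = -81557;  -128949 − 81557 = -210506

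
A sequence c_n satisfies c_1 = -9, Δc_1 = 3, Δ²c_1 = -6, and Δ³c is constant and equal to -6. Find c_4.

-24

Build the table forward from the leading diagonal:
Δ³: -6  -6  -6  -6
Δ²: -6  -12  -18  -24
Δ: 3  -3  -15  -33
c: -9  -6  -9  -24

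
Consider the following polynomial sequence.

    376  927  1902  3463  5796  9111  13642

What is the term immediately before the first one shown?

D1: 551  975  1561  2333  3315  4531
D2: 424  586  772  982  1216
D3: 162  186  210  234
D4: 24  24  24
The fourth differences are constant at 24.
Work back: 162 − 24 = 138;  424 − 138 = 286;  551 − 286 = 265;  376 − 265 = 111

111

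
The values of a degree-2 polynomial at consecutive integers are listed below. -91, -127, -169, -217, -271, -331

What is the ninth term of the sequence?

First differences: -36  -42  -48  -54  -60
Second differences: -6  -6  -6  -6
Second differences constant at -6.
-60 − 6 = -66;  -331 − 66 = -397
-66 − 6 = -72;  -397 − 72 = -469
-72 − 6 = -78;  -469 − 78 = -547

-547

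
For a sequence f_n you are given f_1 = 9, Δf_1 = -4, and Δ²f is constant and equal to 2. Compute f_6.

9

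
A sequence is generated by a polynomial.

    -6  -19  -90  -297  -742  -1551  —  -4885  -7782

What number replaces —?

-2874

Using the first 6 terms:
-13  -71  -207  -445  -809
-58  -136  -238  -364
-78  -102  -126
-24  -24
Constant fourth difference = -24.
Extend forward: -126 − 24 = -150;  -364 − 150 = -514;  -809 − 514 = -1323;  -1551 − 1323 = -2874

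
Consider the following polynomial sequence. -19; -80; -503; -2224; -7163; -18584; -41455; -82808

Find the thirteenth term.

-61, -423, -1721, -4939, -11421, -22871, -41353
-362, -1298, -3218, -6482, -11450, -18482
-936, -1920, -3264, -4968, -7032
-984, -1344, -1704, -2064
-360, -360, -360
Constant fifth difference = -360, so extend:
-2064 − 360 = -2424;  -7032 − 2424 = -9456;  -18482 − 9456 = -27938;  -41353 − 27938 = -69291;  -82808 − 69291 = -152099
-2424 − 360 = -2784;  -9456 − 2784 = -12240;  -27938 − 12240 = -40178;  -69291 − 40178 = -109469;  -152099 − 109469 = -261568
-2784 − 360 = -3144;  -12240 − 3144 = -15384;  -40178 − 15384 = -55562;  -109469 − 55562 = -165031;  -261568 − 165031 = -426599
-3144 − 360 = -3504;  -15384 − 3504 = -18888;  -55562 − 18888 = -74450;  -165031 − 74450 = -239481;  -426599 − 239481 = -666080
-3504 − 360 = -3864;  -18888 − 3864 = -22752;  -74450 − 22752 = -97202;  -239481 − 97202 = -336683;  -666080 − 336683 = -1002763

-1002763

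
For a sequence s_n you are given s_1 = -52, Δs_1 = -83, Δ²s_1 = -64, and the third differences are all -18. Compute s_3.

Build the table forward from the leading diagonal:
D3: -18  -18  -18
D2: -64  -82  -100
D1: -83  -147  -229
s: -52  -135  -282

-282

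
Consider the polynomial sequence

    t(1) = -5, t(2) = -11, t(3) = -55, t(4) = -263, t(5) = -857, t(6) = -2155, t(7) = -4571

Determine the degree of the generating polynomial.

D1: -6, -44, -208, -594, -1298, -2416
D2: -38, -164, -386, -704, -1118
D3: -126, -222, -318, -414
D4: -96, -96, -96
The fourth differences are constant, so the polynomial has degree 4.

4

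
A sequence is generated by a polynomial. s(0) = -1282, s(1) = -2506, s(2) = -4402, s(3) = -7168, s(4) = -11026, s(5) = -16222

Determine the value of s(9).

-1224  -1896  -2766  -3858  -5196
-672  -870  -1092  -1338
-198  -222  -246
-24  -24
The fourth differences are constant (-24).
-246 − 24 = -270;  -1338 − 270 = -1608;  -5196 − 1608 = -6804;  -16222 − 6804 = -23026
-270 − 24 = -294;  -1608 − 294 = -1902;  -6804 − 1902 = -8706;  -23026 − 8706 = -31732
-294 − 24 = -318;  -1902 − 318 = -2220;  -8706 − 2220 = -10926;  -31732 − 10926 = -42658
-318 − 24 = -342;  -2220 − 342 = -2562;  -10926 − 2562 = -13488;  -42658 − 13488 = -56146

-56146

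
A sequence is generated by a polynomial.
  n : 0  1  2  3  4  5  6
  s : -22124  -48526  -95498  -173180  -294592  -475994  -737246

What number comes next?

-1102168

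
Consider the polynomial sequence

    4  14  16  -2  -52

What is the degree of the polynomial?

3

First differences: 10, 2, -18, -50
Second differences: -8, -20, -32
Third differences: -12, -12
The third differences are constant, so the polynomial has degree 3.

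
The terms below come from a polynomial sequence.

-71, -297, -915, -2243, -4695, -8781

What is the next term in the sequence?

-15107

D1: -226, -618, -1328, -2452, -4086
D2: -392, -710, -1124, -1634
D3: -318, -414, -510
D4: -96, -96
The fourth differences are constant (-96).
-510 − 96 = -606;  -1634 − 606 = -2240;  -4086 − 2240 = -6326;  -8781 − 6326 = -15107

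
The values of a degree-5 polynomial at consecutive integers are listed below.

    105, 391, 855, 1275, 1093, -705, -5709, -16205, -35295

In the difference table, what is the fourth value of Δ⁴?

Δ: 286, 464, 420, -182, -1798, -5004, -10496, -19090
Δ²: 178, -44, -602, -1616, -3206, -5492, -8594
Δ³: -222, -558, -1014, -1590, -2286, -3102
Δ⁴: -336, -456, -576, -696, -816
Δ⁵: -120, -120, -120, -120

-696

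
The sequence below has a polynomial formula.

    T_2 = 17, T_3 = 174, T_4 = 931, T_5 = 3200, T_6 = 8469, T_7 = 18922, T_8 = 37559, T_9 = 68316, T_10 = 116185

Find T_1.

4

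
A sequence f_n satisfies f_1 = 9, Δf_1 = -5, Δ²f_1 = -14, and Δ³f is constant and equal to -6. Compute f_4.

-54

Build the table forward from the leading diagonal:
Δ³: -6  -6  -6  -6
Δ²: -14  -20  -26  -32
Δ: -5  -19  -39  -65
f: 9  4  -15  -54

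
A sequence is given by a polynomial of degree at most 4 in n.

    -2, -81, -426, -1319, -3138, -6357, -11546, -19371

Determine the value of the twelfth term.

-93711

-79, -345, -893, -1819, -3219, -5189, -7825
-266, -548, -926, -1400, -1970, -2636
-282, -378, -474, -570, -666
-96, -96, -96, -96
Fourth differences constant at -96.
-666 − 96 = -762;  -2636 − 762 = -3398;  -7825 − 3398 = -11223;  -19371 − 11223 = -30594
-762 − 96 = -858;  -3398 − 858 = -4256;  -11223 − 4256 = -15479;  -30594 − 15479 = -46073
-858 − 96 = -954;  -4256 − 954 = -5210;  -15479 − 5210 = -20689;  -46073 − 20689 = -66762
-954 − 96 = -1050;  -5210 − 1050 = -6260;  -20689 − 6260 = -26949;  -66762 − 26949 = -93711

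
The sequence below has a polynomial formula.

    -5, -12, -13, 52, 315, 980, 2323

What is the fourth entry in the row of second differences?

D1: -7, -1, 65, 263, 665, 1343
D2: 6, 66, 198, 402, 678
D3: 60, 132, 204, 276
D4: 72, 72, 72

402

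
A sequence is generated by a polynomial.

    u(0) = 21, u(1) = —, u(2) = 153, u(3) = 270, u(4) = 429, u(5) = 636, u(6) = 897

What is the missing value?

72

Using the last 5 terms:
First differences: 117, 159, 207, 261
Second differences: 42, 48, 54
Third differences: 6, 6
Constant third difference = 6.
Extend backward: 42 − 6 = 36;  117 − 36 = 81;  153 − 81 = 72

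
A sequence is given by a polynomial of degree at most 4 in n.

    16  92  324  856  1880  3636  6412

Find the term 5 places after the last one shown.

76 , 232 , 532 , 1024 , 1756 , 2776
156 , 300 , 492 , 732 , 1020
144 , 192 , 240 , 288
48 , 48 , 48
The fourth differences are constant (48).
288 + 48 = 336;  1020 + 336 = 1356;  2776 + 1356 = 4132;  6412 + 4132 = 10544
336 + 48 = 384;  1356 + 384 = 1740;  4132 + 1740 = 5872;  10544 + 5872 = 16416
384 + 48 = 432;  1740 + 432 = 2172;  5872 + 2172 = 8044;  16416 + 8044 = 24460
432 + 48 = 480;  2172 + 480 = 2652;  8044 + 2652 = 10696;  24460 + 10696 = 35156
480 + 48 = 528;  2652 + 528 = 3180;  10696 + 3180 = 13876;  35156 + 13876 = 49032

49032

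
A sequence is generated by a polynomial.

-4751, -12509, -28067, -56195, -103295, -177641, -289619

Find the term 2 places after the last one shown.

-680015

Δ: -7758, -15558, -28128, -47100, -74346, -111978
Δ²: -7800, -12570, -18972, -27246, -37632
Δ³: -4770, -6402, -8274, -10386
Δ⁴: -1632, -1872, -2112
Δ⁵: -240, -240
Constant fifth difference = -240, so extend:
-2112 − 240 = -2352;  -10386 − 2352 = -12738;  -37632 − 12738 = -50370;  -111978 − 50370 = -162348;  -289619 − 162348 = -451967
-2352 − 240 = -2592;  -12738 − 2592 = -15330;  -50370 − 15330 = -65700;  -162348 − 65700 = -228048;  -451967 − 228048 = -680015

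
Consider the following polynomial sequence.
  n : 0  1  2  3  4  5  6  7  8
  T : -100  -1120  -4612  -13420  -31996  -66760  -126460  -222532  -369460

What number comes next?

D1: -1020  -3492  -8808  -18576  -34764  -59700  -96072  -146928
D2: -2472  -5316  -9768  -16188  -24936  -36372  -50856
D3: -2844  -4452  -6420  -8748  -11436  -14484
D4: -1608  -1968  -2328  -2688  -3048
D5: -360  -360  -360  -360
Fifth differences constant at -360.
-3048 − 360 = -3408;  -14484 − 3408 = -17892;  -50856 − 17892 = -68748;  -146928 − 68748 = -215676;  -369460 − 215676 = -585136

-585136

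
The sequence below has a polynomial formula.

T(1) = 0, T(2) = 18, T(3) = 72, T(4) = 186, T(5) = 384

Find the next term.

690

18, 54, 114, 198
36, 60, 84
24, 24
Third differences constant at 24.
84 + 24 = 108;  198 + 108 = 306;  384 + 306 = 690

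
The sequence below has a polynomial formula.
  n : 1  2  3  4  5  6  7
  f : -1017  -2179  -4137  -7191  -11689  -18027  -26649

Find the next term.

-38047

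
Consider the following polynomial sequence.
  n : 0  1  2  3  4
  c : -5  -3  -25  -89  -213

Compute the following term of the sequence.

First differences: 2, -22, -64, -124
Second differences: -24, -42, -60
Third differences: -18, -18
Third differences constant at -18.
-60 − 18 = -78;  -124 − 78 = -202;  -213 − 202 = -415

-415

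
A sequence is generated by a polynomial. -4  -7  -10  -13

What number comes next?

First differences: -3 , -3 , -3
Constant first difference = -3, so extend:
-13 − 3 = -16

-16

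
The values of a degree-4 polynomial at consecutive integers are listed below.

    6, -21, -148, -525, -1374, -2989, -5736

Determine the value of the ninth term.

Δ: -27  -127  -377  -849  -1615  -2747
Δ²: -100  -250  -472  -766  -1132
Δ³: -150  -222  -294  -366
Δ⁴: -72  -72  -72
Fourth differences constant at -72.
-366 − 72 = -438;  -1132 − 438 = -1570;  -2747 − 1570 = -4317;  -5736 − 4317 = -10053
-438 − 72 = -510;  -1570 − 510 = -2080;  -4317 − 2080 = -6397;  -10053 − 6397 = -16450

-16450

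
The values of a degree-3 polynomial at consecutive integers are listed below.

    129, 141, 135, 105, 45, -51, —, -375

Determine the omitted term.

Using the first 6 terms:
Δ: 12, -6, -30, -60, -96
Δ²: -18, -24, -30, -36
Δ³: -6, -6, -6
Constant third difference = -6.
Extend forward: -36 − 6 = -42;  -96 − 42 = -138;  -51 − 138 = -189

-189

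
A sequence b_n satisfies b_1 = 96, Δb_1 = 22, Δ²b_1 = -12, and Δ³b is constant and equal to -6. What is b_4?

Build the table forward from the leading diagonal:
D3: -6, -6, -6, -6
D2: -12, -18, -24, -30
D1: 22, 10, -8, -32
b: 96, 118, 128, 120

120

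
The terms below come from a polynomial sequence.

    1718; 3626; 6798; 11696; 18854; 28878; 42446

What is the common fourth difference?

First differences: 1908, 3172, 4898, 7158, 10024, 13568
Second differences: 1264, 1726, 2260, 2866, 3544
Third differences: 462, 534, 606, 678
Fourth differences: 72, 72, 72

72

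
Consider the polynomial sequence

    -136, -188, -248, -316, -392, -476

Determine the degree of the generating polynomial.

2

-52, -60, -68, -76, -84
-8, -8, -8, -8
The second differences are constant, so the polynomial has degree 2.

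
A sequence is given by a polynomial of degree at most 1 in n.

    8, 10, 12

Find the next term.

14

D1: 2 , 2
Constant first difference = 2, so extend:
12 + 2 = 14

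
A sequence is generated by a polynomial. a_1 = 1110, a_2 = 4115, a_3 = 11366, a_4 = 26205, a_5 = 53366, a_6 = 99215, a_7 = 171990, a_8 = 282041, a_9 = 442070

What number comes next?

667371

3005 , 7251 , 14839 , 27161 , 45849 , 72775 , 110051 , 160029
4246 , 7588 , 12322 , 18688 , 26926 , 37276 , 49978
3342 , 4734 , 6366 , 8238 , 10350 , 12702
1392 , 1632 , 1872 , 2112 , 2352
240 , 240 , 240 , 240
Constant fifth difference = 240, so extend:
2352 + 240 = 2592;  12702 + 2592 = 15294;  49978 + 15294 = 65272;  160029 + 65272 = 225301;  442070 + 225301 = 667371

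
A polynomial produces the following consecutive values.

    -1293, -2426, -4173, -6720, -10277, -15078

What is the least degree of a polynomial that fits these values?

D1: -1133, -1747, -2547, -3557, -4801
D2: -614, -800, -1010, -1244
D3: -186, -210, -234
D4: -24, -24
The fourth differences are constant, so the polynomial has degree 4.

4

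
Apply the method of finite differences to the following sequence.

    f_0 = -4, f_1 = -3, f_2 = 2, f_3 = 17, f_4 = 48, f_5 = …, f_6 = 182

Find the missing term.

Using the first 5 terms:
First differences: 1, 5, 15, 31
Second differences: 4, 10, 16
Third differences: 6, 6
Constant third difference = 6.
Extend forward: 16 + 6 = 22;  31 + 22 = 53;  48 + 53 = 101

101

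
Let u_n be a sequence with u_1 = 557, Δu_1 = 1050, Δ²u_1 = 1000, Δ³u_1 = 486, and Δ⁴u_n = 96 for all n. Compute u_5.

Build the table forward from the leading diagonal:
D4: 96, 96, 96, 96, 96
D3: 486, 582, 678, 774, 870
D2: 1000, 1486, 2068, 2746, 3520
D1: 1050, 2050, 3536, 5604, 8350
u: 557, 1607, 3657, 7193, 12797

12797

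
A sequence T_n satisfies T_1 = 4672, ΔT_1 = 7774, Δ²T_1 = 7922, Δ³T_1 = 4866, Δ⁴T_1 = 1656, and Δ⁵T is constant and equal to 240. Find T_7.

293746

Build the table forward from the leading diagonal:
Fifth differences: 240, 240, 240, 240, 240, 240, 240
Fourth differences: 1656, 1896, 2136, 2376, 2616, 2856, 3096
Third differences: 4866, 6522, 8418, 10554, 12930, 15546, 18402
Second differences: 7922, 12788, 19310, 27728, 38282, 51212, 66758
First differences: 7774, 15696, 28484, 47794, 75522, 113804, 165016
T: 4672, 12446, 28142, 56626, 104420, 179942, 293746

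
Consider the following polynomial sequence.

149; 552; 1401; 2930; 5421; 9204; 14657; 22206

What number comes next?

32325

First differences: 403, 849, 1529, 2491, 3783, 5453, 7549
Second differences: 446, 680, 962, 1292, 1670, 2096
Third differences: 234, 282, 330, 378, 426
Fourth differences: 48, 48, 48, 48
Fourth differences constant at 48.
426 + 48 = 474;  2096 + 474 = 2570;  7549 + 2570 = 10119;  22206 + 10119 = 32325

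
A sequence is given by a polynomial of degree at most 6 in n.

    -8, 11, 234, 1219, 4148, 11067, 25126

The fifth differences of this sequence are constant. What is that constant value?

240

Δ: 19, 223, 985, 2929, 6919, 14059
Δ²: 204, 762, 1944, 3990, 7140
Δ³: 558, 1182, 2046, 3150
Δ⁴: 624, 864, 1104
Δ⁵: 240, 240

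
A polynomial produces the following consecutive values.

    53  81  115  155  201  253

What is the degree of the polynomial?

2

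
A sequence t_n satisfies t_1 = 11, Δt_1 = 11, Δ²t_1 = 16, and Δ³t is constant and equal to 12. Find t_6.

Build the table forward from the leading diagonal:
Δ³: 12, 12, 12, 12, 12, 12
Δ²: 16, 28, 40, 52, 64, 76
Δ: 11, 27, 55, 95, 147, 211
t: 11, 22, 49, 104, 199, 346

346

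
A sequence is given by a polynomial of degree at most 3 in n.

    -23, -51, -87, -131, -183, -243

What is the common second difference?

First differences: -28, -36, -44, -52, -60
Second differences: -8, -8, -8, -8

-8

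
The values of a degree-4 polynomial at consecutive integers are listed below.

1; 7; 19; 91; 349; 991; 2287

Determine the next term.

4579

First differences: 6, 12, 72, 258, 642, 1296
Second differences: 6, 60, 186, 384, 654
Third differences: 54, 126, 198, 270
Fourth differences: 72, 72, 72
Fourth differences constant at 72.
270 + 72 = 342;  654 + 342 = 996;  1296 + 996 = 2292;  2287 + 2292 = 4579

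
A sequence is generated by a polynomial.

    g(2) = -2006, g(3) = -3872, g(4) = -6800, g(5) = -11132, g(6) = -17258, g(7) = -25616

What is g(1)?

First differences: -1866, -2928, -4332, -6126, -8358
Second differences: -1062, -1404, -1794, -2232
Third differences: -342, -390, -438
Fourth differences: -48, -48
The fourth differences are constant at -48.
Work back: -342 + 48 = -294;  -1062 + 294 = -768;  -1866 + 768 = -1098;  -2006 + 1098 = -908

-908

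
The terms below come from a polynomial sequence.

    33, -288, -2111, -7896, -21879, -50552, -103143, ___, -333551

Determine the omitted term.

-192096

Using the first 7 terms:
-321  -1823  -5785  -13983  -28673  -52591
-1502  -3962  -8198  -14690  -23918
-2460  -4236  -6492  -9228
-1776  -2256  -2736
-480  -480
Constant fifth difference = -480.
Extend forward: -2736 − 480 = -3216;  -9228 − 3216 = -12444;  -23918 − 12444 = -36362;  -52591 − 36362 = -88953;  -103143 − 88953 = -192096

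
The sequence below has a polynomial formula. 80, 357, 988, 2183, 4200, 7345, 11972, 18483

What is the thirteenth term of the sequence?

277  631  1195  2017  3145  4627  6511
354  564  822  1128  1482  1884
210  258  306  354  402
48  48  48  48
The fourth differences are constant (48).
402 + 48 = 450;  1884 + 450 = 2334;  6511 + 2334 = 8845;  18483 + 8845 = 27328
450 + 48 = 498;  2334 + 498 = 2832;  8845 + 2832 = 11677;  27328 + 11677 = 39005
498 + 48 = 546;  2832 + 546 = 3378;  11677 + 3378 = 15055;  39005 + 15055 = 54060
546 + 48 = 594;  3378 + 594 = 3972;  15055 + 3972 = 19027;  54060 + 19027 = 73087
594 + 48 = 642;  3972 + 642 = 4614;  19027 + 4614 = 23641;  73087 + 23641 = 96728

96728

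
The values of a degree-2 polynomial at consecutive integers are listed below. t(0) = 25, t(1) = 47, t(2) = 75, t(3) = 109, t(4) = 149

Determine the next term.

195

22, 28, 34, 40
6, 6, 6
The second differences are constant (6).
40 + 6 = 46;  149 + 46 = 195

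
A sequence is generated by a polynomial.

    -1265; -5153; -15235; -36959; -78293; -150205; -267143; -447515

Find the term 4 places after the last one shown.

-2336983

First differences: -3888, -10082, -21724, -41334, -71912, -116938, -180372
Second differences: -6194, -11642, -19610, -30578, -45026, -63434
Third differences: -5448, -7968, -10968, -14448, -18408
Fourth differences: -2520, -3000, -3480, -3960
Fifth differences: -480, -480, -480
Constant fifth difference = -480, so extend:
-3960 − 480 = -4440;  -18408 − 4440 = -22848;  -63434 − 22848 = -86282;  -180372 − 86282 = -266654;  -447515 − 266654 = -714169
-4440 − 480 = -4920;  -22848 − 4920 = -27768;  -86282 − 27768 = -114050;  -266654 − 114050 = -380704;  -714169 − 380704 = -1094873
-4920 − 480 = -5400;  -27768 − 5400 = -33168;  -114050 − 33168 = -147218;  -380704 − 147218 = -527922;  -1094873 − 527922 = -1622795
-5400 − 480 = -5880;  -33168 − 5880 = -39048;  -147218 − 39048 = -186266;  -527922 − 186266 = -714188;  -1622795 − 714188 = -2336983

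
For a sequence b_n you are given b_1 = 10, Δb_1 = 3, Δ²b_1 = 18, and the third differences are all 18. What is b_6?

385

Build the table forward from the leading diagonal:
Δ³: 18, 18, 18, 18, 18, 18
Δ²: 18, 36, 54, 72, 90, 108
Δ: 3, 21, 57, 111, 183, 273
b: 10, 13, 34, 91, 202, 385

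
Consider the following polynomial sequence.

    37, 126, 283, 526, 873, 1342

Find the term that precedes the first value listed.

First differences: 89, 157, 243, 347, 469
Second differences: 68, 86, 104, 122
Third differences: 18, 18, 18
The third differences are constant at 18.
Work back: 68 − 18 = 50;  89 − 50 = 39;  37 − 39 = -2

-2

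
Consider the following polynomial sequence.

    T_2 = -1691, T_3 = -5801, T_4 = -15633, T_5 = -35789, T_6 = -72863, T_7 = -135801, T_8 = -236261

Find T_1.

-333

First differences: -4110, -9832, -20156, -37074, -62938, -100460
Second differences: -5722, -10324, -16918, -25864, -37522
Third differences: -4602, -6594, -8946, -11658
Fourth differences: -1992, -2352, -2712
Fifth differences: -360, -360
The fifth differences are constant at -360.
Work back: -1992 + 360 = -1632;  -4602 + 1632 = -2970;  -5722 + 2970 = -2752;  -4110 + 2752 = -1358;  -1691 + 1358 = -333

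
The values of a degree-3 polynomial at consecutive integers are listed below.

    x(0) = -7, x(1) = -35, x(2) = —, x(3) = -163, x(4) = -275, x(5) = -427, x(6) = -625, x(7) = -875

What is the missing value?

Using the last 5 terms:
First differences: -112  -152  -198  -250
Second differences: -40  -46  -52
Third differences: -6  -6
Constant third difference = -6.
Extend backward: -40 + 6 = -34;  -112 + 34 = -78;  -163 + 78 = -85

-85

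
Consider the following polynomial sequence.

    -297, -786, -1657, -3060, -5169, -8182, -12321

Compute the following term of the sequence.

-489 , -871 , -1403 , -2109 , -3013 , -4139
-382 , -532 , -706 , -904 , -1126
-150 , -174 , -198 , -222
-24 , -24 , -24
Constant fourth difference = -24, so extend:
-222 − 24 = -246;  -1126 − 246 = -1372;  -4139 − 1372 = -5511;  -12321 − 5511 = -17832

-17832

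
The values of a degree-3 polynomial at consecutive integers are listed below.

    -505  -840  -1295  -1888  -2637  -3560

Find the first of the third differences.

-18

Δ: -335, -455, -593, -749, -923
Δ²: -120, -138, -156, -174
Δ³: -18, -18, -18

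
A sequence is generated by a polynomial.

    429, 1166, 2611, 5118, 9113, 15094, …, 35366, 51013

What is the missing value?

23631

Using the first 6 terms:
D1: 737  1445  2507  3995  5981
D2: 708  1062  1488  1986
D3: 354  426  498
D4: 72  72
Constant fourth difference = 72.
Extend forward: 498 + 72 = 570;  1986 + 570 = 2556;  5981 + 2556 = 8537;  15094 + 8537 = 23631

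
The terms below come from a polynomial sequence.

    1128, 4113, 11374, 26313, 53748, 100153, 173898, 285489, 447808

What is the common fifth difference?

240

First differences: 2985, 7261, 14939, 27435, 46405, 73745, 111591, 162319
Second differences: 4276, 7678, 12496, 18970, 27340, 37846, 50728
Third differences: 3402, 4818, 6474, 8370, 10506, 12882
Fourth differences: 1416, 1656, 1896, 2136, 2376
Fifth differences: 240, 240, 240, 240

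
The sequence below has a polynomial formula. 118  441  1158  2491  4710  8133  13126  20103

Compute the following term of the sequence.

29526

323  717  1333  2219  3423  4993  6977
394  616  886  1204  1570  1984
222  270  318  366  414
48  48  48  48
Constant fourth difference = 48, so extend:
414 + 48 = 462;  1984 + 462 = 2446;  6977 + 2446 = 9423;  20103 + 9423 = 29526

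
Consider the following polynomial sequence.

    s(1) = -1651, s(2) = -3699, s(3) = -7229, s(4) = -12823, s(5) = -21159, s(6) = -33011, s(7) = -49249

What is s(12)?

-233399

D1: -2048 , -3530 , -5594 , -8336 , -11852 , -16238
D2: -1482 , -2064 , -2742 , -3516 , -4386
D3: -582 , -678 , -774 , -870
D4: -96 , -96 , -96
Constant fourth difference = -96, so extend:
-870 − 96 = -966;  -4386 − 966 = -5352;  -16238 − 5352 = -21590;  -49249 − 21590 = -70839
-966 − 96 = -1062;  -5352 − 1062 = -6414;  -21590 − 6414 = -28004;  -70839 − 28004 = -98843
-1062 − 96 = -1158;  -6414 − 1158 = -7572;  -28004 − 7572 = -35576;  -98843 − 35576 = -134419
-1158 − 96 = -1254;  -7572 − 1254 = -8826;  -35576 − 8826 = -44402;  -134419 − 44402 = -178821
-1254 − 96 = -1350;  -8826 − 1350 = -10176;  -44402 − 10176 = -54578;  -178821 − 54578 = -233399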